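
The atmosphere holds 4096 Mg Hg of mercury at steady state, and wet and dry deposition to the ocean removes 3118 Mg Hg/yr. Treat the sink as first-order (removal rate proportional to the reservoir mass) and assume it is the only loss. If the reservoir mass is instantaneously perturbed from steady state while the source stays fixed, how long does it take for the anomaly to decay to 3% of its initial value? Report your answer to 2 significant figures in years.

For a linear reservoir the anomaly decays as exp(−t/τ) with τ = M/F = 4096/3118 = 1.314 yr.
exp(−t/τ) = 0.03 ⇒ t = −τ ln(0.03) = 1.314 × 3.507 = 4.606 yr.

4.6 yr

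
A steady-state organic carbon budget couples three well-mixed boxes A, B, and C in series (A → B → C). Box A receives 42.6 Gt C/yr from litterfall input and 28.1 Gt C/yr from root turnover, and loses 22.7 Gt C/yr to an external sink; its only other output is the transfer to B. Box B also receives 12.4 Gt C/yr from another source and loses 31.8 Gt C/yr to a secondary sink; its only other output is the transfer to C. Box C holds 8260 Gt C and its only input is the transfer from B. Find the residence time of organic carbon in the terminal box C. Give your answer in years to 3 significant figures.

Box A: F(A→B) = (42.6 + 28.1) − 22.7 = 48.000 Gt C/yr.
Box B: F(B→C) = (48.000 + 12.4) − 31.8 = 28.600 Gt C/yr.
Box C throughput = its input = 28.600 Gt C/yr; τ = 8260 / 28.600 = 288.8 yr.

289 yr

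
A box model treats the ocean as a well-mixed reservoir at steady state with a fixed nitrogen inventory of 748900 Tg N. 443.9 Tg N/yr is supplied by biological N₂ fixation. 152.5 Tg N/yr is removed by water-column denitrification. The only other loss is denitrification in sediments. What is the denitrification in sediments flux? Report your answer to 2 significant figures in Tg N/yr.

290 Tg N/yr

At steady state ΣF_in = ΣF_out.
ΣF_in = 443.90 Tg N/yr.
Denitrification in sediments flux = ΣF_in − (152.5) = 443.90 − 152.5 = 291.4 Tg N/yr.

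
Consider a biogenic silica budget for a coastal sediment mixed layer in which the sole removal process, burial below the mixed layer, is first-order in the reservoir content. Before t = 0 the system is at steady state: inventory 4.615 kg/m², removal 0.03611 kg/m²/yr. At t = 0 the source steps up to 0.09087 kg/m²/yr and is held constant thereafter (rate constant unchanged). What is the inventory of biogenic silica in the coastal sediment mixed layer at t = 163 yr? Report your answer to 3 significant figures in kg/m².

The sink rate constant is k = F₀/M₀ = 0.03611/4.615 = 0.007824 yr⁻¹.
Solving dM/dt = F₁ − kM with M(0) = M₀ gives M(t) = F₁/k + (M₀ − F₁/k)·e^(−kt).
F₁/k = 0.09087/0.007824 = 11.614 kg/m²; kt = 0.007824 × 163 = 1.275, e^(−kt) = 0.2793.
M(163) = 11.614 + (4.615 − 11.614) × 0.2793 = 11.614 − 1.955 = 9.6587 kg/m².

9.66 kg/m²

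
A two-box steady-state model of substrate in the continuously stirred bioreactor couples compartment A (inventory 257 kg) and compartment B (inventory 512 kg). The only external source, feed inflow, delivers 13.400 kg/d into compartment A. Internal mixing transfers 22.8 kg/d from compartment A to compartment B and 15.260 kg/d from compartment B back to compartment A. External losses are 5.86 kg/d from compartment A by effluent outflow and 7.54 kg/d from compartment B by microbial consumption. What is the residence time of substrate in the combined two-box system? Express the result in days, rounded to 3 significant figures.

57.4 d

For the system as a whole, the A↔B exchange is internal and contributes nothing to the throughput; only the external sinks remove mass.
M_total = 257 + 512 = 769.00 kg.
ΣF_external_out = 5.86 + 7.54 = 13.400 kg/d.
τ = M_total / ΣF_ext = 769.00 / 13.400 = 57.39 d.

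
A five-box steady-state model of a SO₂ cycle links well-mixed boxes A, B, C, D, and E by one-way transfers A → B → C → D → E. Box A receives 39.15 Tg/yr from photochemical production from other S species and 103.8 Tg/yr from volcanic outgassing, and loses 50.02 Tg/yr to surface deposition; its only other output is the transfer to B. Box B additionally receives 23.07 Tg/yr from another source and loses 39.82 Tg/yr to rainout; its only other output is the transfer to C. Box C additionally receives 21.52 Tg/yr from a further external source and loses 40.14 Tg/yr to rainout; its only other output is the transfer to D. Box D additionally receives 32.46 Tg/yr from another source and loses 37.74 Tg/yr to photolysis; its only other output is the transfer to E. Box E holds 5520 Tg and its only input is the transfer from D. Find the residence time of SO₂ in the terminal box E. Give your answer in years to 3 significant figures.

Box A: F(A→B) = (39.15 + 103.8) − 50.02 = 92.930 Tg/yr.
Box B: F(B→C) = (92.930 + 23.07) − 39.82 = 76.180 Tg/yr.
Box C: F(C→D) = (76.180 + 21.52) − 40.14 = 57.560 Tg/yr.
Box D: F(D→E) = (57.560 + 32.46) − 37.74 = 52.280 Tg/yr.
Box E throughput = its input = 52.280 Tg/yr; τ = 5520 / 52.280 = 105.6 yr.

106 yr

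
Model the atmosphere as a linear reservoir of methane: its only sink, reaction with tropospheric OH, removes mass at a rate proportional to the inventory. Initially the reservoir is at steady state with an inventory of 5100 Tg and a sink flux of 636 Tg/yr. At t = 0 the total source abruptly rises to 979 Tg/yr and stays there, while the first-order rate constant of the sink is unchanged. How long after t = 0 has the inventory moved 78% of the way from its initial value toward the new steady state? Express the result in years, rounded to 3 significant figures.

τ = M₀/F₀ = 5100/636 = 8.019 yr.
The remaining gap fraction is e^(−t/τ); 78% covered ⇒ e^(−t/τ) = 0.220.
t = −τ ln(0.220) = 8.019 × 1.514 = 12.14 yr.

12.1 yr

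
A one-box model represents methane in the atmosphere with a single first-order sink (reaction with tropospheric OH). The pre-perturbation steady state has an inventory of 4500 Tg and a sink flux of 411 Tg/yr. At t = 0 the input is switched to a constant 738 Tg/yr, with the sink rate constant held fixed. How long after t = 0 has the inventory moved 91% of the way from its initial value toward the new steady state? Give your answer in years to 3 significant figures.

τ = M₀/F₀ = 4500/411 = 10.95 yr.
The remaining gap fraction is e^(−t/τ); 91% covered ⇒ e^(−t/τ) = 0.0900.
t = −τ ln(0.0900) = 10.95 × 2.408 = 26.36 yr.

26.4 yr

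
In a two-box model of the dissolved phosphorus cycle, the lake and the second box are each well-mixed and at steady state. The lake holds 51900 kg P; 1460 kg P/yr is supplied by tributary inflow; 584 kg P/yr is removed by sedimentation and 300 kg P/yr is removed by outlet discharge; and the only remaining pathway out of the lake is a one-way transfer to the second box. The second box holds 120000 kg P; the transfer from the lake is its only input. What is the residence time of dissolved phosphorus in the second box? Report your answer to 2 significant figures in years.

Balance the lake: ΣF_in = 1460.0 kg P/yr.
Transfer to the second box = ΣF_in − (584 + 300) = 576.00 kg P/yr.
At steady state the output of the second box equals its input, 576.00 kg P/yr.
τ = M / F = 120000 / 576.00 = 208.3 yr.

210 yr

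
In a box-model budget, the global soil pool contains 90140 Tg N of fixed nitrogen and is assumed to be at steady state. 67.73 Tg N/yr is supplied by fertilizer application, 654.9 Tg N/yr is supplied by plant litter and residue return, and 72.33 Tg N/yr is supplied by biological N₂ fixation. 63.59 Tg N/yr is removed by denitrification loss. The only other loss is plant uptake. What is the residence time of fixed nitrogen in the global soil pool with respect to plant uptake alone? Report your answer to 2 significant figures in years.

120 yr

At steady state ΣF_in = ΣF_out.
ΣF_in = 67.73 + 654.9 + 72.33 = 794.96 Tg N/yr.
Plant uptake flux = ΣF_in − (63.59) = 794.96 − 63.59 = 731.4 Tg N/yr.
τ = M / F = 90140 / 731.4 = 123.2 yr.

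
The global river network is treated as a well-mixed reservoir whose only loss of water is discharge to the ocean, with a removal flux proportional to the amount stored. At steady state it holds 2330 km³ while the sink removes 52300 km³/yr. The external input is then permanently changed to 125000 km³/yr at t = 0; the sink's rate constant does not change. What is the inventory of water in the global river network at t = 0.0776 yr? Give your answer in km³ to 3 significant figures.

5000 km³

Residence time τ = M₀/F₀ = 0.04455 yr. The eventual steady state is M_∞ = M₀·(F₁/F₀) = 2330 × 125000/52300 = 5568.8 km³.
The anomaly ΔM(t) = M(t) − M_∞ decays as ΔM₀·e^(−t/τ) with ΔM₀ = 2330 − 5568.8 = −3239 km³.
At t = 0.0776 yr, e^(−t/τ) = e^(−1.742) = 0.1752, so ΔM = −567.4 km³ and M = 5568.8 − 567.4 = 5001.4 km³.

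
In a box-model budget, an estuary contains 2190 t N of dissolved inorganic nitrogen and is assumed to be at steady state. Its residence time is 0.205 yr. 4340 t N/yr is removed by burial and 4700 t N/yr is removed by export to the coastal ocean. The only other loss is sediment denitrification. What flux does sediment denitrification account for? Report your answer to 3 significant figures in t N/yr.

Total removal F = M/τ = 2190 / 0.205 = 10680 t N/yr.
Sediment denitrification = F − (4340 + 4700) = 10680 − 9040 = 1643 t N/yr.

1640 t N/yr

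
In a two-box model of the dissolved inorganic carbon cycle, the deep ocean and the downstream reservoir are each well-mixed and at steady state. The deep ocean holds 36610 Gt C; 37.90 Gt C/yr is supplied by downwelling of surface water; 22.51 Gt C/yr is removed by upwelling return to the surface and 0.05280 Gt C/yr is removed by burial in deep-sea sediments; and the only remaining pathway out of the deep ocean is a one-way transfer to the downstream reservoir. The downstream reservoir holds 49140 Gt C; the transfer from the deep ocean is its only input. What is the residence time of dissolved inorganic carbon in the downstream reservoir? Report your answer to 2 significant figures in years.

Balance the deep ocean: ΣF_in = 37.900 Gt C/yr.
Transfer to the downstream reservoir = ΣF_in − (22.51 + 0.05280) = 15.337 Gt C/yr.
At steady state the output of the downstream reservoir equals its input, 15.337 Gt C/yr.
τ = M / F = 49140 / 15.337 = 3204 yr.

3200 yr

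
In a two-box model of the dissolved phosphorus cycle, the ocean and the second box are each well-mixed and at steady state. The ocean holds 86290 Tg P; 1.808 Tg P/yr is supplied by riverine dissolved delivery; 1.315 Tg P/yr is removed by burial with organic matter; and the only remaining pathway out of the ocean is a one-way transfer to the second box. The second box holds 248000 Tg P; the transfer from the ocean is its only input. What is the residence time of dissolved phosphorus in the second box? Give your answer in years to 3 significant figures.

503000 yr

Balance the ocean: ΣF_in = 1.8080 Tg P/yr.
Transfer to the second box = ΣF_in − (1.315) = 0.49300 Tg P/yr.
At steady state the output of the second box equals its input, 0.49300 Tg P/yr.
τ = M / F = 248000 / 0.49300 = 503000 yr.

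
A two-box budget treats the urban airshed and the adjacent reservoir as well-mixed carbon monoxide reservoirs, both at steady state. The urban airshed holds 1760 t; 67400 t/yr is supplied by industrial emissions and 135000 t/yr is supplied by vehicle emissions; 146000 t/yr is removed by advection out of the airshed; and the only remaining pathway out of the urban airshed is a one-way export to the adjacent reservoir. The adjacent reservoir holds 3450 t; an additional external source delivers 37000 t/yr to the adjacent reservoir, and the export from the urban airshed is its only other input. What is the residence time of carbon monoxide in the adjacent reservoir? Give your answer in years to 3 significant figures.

Balance the urban airshed: ΣF_in = 67400 + 135000 = 202400 t/yr.
Export to the adjacent reservoir = ΣF_in − (146000) = 56400 t/yr.
Total input to the adjacent reservoir = 56400 + 37000 = 93400 t/yr; at steady state this equals its total output.
τ = M / F = 3450 / 93400 = 0.03694 yr.

0.0369 yr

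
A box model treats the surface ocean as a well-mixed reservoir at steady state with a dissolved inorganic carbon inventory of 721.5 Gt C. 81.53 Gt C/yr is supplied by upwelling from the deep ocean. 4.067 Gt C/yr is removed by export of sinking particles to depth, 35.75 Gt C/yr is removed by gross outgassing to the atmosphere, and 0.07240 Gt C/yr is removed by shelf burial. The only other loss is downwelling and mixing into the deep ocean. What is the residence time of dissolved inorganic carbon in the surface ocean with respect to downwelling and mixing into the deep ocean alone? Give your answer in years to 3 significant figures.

17.3 yr

At steady state ΣF_in = ΣF_out.
ΣF_in = 81.530 Gt C/yr.
Downwelling and mixing into the deep ocean flux = ΣF_in − (4.067 + 35.75 + 0.07240) = 81.530 − 39.89 = 41.64 Gt C/yr.
τ = M / F = 721.5 / 41.64 = 17.33 yr.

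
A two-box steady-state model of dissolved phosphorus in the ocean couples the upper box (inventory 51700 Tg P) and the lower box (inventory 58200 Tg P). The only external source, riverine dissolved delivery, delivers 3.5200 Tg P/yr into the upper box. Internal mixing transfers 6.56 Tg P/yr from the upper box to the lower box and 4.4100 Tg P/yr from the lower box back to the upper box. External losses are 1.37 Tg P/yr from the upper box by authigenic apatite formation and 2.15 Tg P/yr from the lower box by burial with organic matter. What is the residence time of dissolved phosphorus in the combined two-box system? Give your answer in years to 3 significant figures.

Treat the two boxes together as one reservoir: the mixing fluxes between them are internal recycling, so τ = ΣM / Σ(external losses).
M_total = 51700 + 58200 = 109900 Tg P.
ΣF_external_out = 1.37 + 2.15 = 3.5200 Tg P/yr.
τ = M_total / ΣF_ext = 109900 / 3.5200 = 31220 yr.

31200 yr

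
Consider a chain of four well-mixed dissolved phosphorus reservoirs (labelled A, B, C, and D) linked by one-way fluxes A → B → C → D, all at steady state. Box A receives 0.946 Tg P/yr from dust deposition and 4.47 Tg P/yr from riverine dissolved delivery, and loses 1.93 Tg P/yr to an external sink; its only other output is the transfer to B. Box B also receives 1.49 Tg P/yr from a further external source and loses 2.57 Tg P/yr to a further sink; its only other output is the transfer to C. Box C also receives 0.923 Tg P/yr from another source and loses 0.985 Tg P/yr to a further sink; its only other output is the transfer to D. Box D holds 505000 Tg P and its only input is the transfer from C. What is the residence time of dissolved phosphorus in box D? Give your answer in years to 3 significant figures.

215000 yr

Box A: F(A→B) = (0.946 + 4.47) − 1.93 = 3.4860 Tg P/yr.
Box B: F(B→C) = (3.4860 + 1.49) − 2.57 = 2.4060 Tg P/yr.
Box C: F(C→D) = (2.4060 + 0.923) − 0.985 = 2.3440 Tg P/yr.
Box D throughput = its input = 2.3440 Tg P/yr; τ = 505000 / 2.3440 = 215400 yr.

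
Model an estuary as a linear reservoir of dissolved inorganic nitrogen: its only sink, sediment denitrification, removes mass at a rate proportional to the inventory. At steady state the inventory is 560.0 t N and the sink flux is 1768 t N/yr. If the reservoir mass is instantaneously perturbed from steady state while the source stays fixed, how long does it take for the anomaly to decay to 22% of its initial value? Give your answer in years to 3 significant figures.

0.480 yr

For a linear reservoir the anomaly decays as exp(−t/τ) with τ = M/F = 560.0/1768 = 0.3167 yr.
exp(−t/τ) = 0.22 ⇒ t = −τ ln(0.22) = 0.3167 × 1.514 = 0.4796 yr.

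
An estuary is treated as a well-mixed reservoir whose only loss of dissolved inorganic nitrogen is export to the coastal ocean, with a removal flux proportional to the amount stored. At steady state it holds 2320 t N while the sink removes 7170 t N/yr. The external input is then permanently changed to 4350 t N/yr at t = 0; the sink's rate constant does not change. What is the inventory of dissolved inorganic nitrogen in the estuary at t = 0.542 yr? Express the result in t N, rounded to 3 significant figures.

τ = M₀/F₀ = 2320/7170 = 0.3236 yr; rate constant k = 1/τ.
New steady state M_∞ = F₁/k = F₁·τ = 4350 × 0.3236 = 1407.5 t N.
M(t) = M_∞ + (M₀ − M_∞)·e^(−t/τ); t/τ = 0.542/0.3236 = 1.675, so e^(−t/τ) = 0.1873.
M(t) = 1407.5 + 912.5 × 0.1873 = 1578.4 t N.

1580 t N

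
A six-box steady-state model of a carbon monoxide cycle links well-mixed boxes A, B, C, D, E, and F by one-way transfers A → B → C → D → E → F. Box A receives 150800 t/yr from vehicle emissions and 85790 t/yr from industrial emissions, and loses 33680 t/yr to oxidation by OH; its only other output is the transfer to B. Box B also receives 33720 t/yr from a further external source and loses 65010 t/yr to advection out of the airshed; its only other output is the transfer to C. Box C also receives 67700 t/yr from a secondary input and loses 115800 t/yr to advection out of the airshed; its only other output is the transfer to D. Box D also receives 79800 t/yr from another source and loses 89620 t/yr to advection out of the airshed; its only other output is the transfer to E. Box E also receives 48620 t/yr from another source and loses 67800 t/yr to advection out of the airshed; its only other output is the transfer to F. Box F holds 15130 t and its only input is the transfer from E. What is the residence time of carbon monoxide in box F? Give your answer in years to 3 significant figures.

0.160 yr

Box A: F(A→B) = (150800 + 85790) − 33680 = 202910 t/yr.
Box B: F(B→C) = (202910 + 33720) − 65010 = 171620 t/yr.
Box C: F(C→D) = (171620 + 67700) − 115800 = 123520 t/yr.
Box D: F(D→E) = (123520 + 79800) − 89620 = 113700 t/yr.
Box E: F(E→F) = (113700 + 48620) − 67800 = 94520 t/yr.
Box F throughput = its input = 94520 t/yr; τ = 15130 / 94520 = 0.1601 yr.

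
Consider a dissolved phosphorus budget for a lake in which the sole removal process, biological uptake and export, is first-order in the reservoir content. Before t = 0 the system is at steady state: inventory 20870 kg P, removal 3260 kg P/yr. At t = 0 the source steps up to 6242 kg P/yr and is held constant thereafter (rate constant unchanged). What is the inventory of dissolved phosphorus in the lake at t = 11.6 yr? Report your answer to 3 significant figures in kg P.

The sink rate constant is k = F₀/M₀ = 3260/20870 = 0.1562 yr⁻¹.
Solving dM/dt = F₁ − kM with M(0) = M₀ gives M(t) = F₁/k + (M₀ − F₁/k)·e^(−kt).
F₁/k = 6242/0.1562 = 39960 kg P; kt = 0.1562 × 11.6 = 1.812, e^(−kt) = 0.1633.
M(11.6) = 39960 + (20870 − 39960) × 0.1633 = 39960 − 3118 = 36842 kg P.

36800 kg P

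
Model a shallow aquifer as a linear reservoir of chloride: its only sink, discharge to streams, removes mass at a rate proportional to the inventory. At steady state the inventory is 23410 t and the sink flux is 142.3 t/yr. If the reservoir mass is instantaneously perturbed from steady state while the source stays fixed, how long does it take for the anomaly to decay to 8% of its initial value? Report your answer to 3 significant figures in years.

For a linear reservoir the anomaly decays as exp(−t/τ) with τ = M/F = 23410/142.3 = 164.5 yr.
exp(−t/τ) = 0.08 ⇒ t = −τ ln(0.08) = 164.5 × 2.526 = 415.5 yr.

416 yr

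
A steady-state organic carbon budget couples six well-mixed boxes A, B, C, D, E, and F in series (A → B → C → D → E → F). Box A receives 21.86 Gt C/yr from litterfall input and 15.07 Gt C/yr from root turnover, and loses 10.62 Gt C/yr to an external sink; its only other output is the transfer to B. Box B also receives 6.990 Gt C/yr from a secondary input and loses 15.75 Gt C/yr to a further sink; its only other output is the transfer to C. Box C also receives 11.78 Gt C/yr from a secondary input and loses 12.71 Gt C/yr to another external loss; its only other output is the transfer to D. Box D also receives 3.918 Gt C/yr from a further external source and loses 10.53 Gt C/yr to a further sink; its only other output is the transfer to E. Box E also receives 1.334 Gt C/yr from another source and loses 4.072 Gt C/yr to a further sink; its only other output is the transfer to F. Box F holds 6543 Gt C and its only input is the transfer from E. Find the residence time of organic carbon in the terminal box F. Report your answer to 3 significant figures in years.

Box A: F(A→B) = (21.86 + 15.07) − 10.62 = 26.310 Gt C/yr.
Box B: F(B→C) = (26.310 + 6.990) − 15.75 = 17.550 Gt C/yr.
Box C: F(C→D) = (17.550 + 11.78) − 12.71 = 16.620 Gt C/yr.
Box D: F(D→E) = (16.620 + 3.918) − 10.53 = 10.008 Gt C/yr.
Box E: F(E→F) = (10.008 + 1.334) − 4.072 = 7.2700 Gt C/yr.
Box F throughput = its input = 7.2700 Gt C/yr; τ = 6543 / 7.2700 = 900.0 yr.

900 yr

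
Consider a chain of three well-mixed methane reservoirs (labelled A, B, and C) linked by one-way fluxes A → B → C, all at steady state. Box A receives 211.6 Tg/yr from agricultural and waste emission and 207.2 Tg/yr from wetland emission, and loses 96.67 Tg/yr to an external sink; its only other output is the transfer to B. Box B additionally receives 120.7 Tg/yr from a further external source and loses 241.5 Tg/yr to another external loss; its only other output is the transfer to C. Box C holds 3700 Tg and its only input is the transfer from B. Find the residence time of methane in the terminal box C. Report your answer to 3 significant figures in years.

18.4 yr

Box A: F(A→B) = (211.6 + 207.2) − 96.67 = 322.13 Tg/yr.
Box B: F(B→C) = (322.13 + 120.7) − 241.5 = 201.33 Tg/yr.
Box C throughput = its input = 201.33 Tg/yr; τ = 3700 / 201.33 = 18.38 yr.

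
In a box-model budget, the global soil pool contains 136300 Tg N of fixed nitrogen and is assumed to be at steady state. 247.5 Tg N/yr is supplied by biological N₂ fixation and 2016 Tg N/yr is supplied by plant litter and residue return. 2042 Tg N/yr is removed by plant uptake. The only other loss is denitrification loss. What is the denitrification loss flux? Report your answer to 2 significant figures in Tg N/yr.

At steady state ΣF_in = ΣF_out.
ΣF_in = 247.5 + 2016 = 2263.5 Tg N/yr.
Denitrification loss flux = ΣF_in − (2042) = 2263.5 − 2042 = 221.5 Tg N/yr.

220 Tg N/yr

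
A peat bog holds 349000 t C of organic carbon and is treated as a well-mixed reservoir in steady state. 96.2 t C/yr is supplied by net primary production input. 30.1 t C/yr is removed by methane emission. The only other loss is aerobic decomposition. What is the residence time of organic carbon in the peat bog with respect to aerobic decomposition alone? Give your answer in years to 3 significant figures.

5280 yr

At steady state ΣF_in = ΣF_out.
ΣF_in = 96.200 t C/yr.
Aerobic decomposition flux = ΣF_in − (30.1) = 96.200 − 30.10 = 66.10 t C/yr.
τ = M / F = 349000 / 66.10 = 5280 yr.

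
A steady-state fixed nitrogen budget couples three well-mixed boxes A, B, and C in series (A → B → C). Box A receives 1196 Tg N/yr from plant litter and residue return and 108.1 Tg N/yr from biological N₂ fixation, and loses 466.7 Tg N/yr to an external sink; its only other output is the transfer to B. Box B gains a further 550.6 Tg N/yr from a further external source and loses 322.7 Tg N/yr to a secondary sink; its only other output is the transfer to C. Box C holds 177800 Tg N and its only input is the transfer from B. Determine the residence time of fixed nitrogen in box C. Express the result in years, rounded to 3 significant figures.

Box A: F(A→B) = (1196 + 108.1) − 466.7 = 837.40 Tg N/yr.
Box B: F(B→C) = (837.40 + 550.6) − 322.7 = 1065.3 Tg N/yr.
Box C throughput = its input = 1065.3 Tg N/yr; τ = 177800 / 1065.3 = 166.9 yr.

167 yr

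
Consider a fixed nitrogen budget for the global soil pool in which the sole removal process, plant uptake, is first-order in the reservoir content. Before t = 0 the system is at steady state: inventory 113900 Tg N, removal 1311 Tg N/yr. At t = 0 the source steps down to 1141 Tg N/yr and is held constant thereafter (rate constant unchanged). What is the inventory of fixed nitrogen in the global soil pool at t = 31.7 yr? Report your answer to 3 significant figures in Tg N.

109000 Tg N

Residence time τ = M₀/F₀ = 86.88 yr. The eventual steady state is M_∞ = M₀·(F₁/F₀) = 113900 × 1141/1311 = 99130 Tg N.
The anomaly ΔM(t) = M(t) − M_∞ decays as ΔM₀·e^(−t/τ) with ΔM₀ = 113900 − 99130 = 14770 Tg N.
At t = 31.7 yr, e^(−t/τ) = e^(−0.3649) = 0.6943, so ΔM = 10250 Tg N and M = 99130 + 10250 = 109380 Tg N.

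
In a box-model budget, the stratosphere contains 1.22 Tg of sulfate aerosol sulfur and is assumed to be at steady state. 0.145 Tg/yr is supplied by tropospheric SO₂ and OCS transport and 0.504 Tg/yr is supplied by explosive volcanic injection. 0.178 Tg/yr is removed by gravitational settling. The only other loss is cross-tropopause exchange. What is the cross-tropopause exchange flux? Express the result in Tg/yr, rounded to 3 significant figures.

0.471 Tg/yr

At steady state ΣF_in = ΣF_out.
ΣF_in = 0.145 + 0.504 = 0.64900 Tg/yr.
Cross-tropopause exchange flux = ΣF_in − (0.178) = 0.64900 − 0.1780 = 0.4710 Tg/yr.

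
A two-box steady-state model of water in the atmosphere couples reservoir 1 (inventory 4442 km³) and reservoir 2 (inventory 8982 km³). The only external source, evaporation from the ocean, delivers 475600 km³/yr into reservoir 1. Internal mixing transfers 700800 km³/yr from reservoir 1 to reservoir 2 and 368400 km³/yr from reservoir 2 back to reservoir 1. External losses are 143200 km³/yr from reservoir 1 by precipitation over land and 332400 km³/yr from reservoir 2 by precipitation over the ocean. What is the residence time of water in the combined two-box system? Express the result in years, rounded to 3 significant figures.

0.0282 yr

For the system as a whole, the A↔B exchange is internal and contributes nothing to the throughput; only the external sinks remove mass.
M_total = 4442 + 8982 = 13424 km³.
ΣF_external_out = 143200 + 332400 = 475600 km³/yr.
τ = M_total / ΣF_ext = 13424 / 475600 = 0.02823 yr.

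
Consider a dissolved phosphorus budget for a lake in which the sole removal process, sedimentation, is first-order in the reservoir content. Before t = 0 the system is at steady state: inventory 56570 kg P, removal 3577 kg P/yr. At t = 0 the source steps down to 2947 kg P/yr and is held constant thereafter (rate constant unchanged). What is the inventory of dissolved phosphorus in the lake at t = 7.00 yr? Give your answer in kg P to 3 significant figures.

53000 kg P

Residence time τ = M₀/F₀ = 15.81 yr. The eventual steady state is M_∞ = M₀·(F₁/F₀) = 56570 × 2947/3577 = 46607 kg P.
The anomaly ΔM(t) = M(t) − M_∞ decays as ΔM₀·e^(−t/τ) with ΔM₀ = 56570 − 46607 = 9963 kg P.
At t = 7.00 yr, e^(−t/τ) = e^(−0.4426) = 0.6424, so ΔM = 6400 kg P and M = 46607 + 6400 = 53007 kg P.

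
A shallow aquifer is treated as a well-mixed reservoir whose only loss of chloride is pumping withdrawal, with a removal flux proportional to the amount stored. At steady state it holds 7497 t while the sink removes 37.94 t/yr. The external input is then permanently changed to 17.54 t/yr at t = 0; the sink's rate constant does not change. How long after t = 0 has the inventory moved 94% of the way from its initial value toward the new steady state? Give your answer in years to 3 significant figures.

556 yr

τ = M₀/F₀ = 7497/37.94 = 197.6 yr.
The remaining gap fraction is e^(−t/τ); 94% covered ⇒ e^(−t/τ) = 0.0600.
t = −τ ln(0.0600) = 197.6 × 2.813 = 555.9 yr.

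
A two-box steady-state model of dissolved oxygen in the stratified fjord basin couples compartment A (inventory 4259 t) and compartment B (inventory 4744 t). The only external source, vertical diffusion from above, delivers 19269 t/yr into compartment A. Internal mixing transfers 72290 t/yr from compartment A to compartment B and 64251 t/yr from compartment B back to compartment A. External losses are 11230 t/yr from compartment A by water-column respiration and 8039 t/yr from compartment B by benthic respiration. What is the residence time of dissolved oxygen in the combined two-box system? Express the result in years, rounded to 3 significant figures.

0.467 yr

Residence time in the combined system uses the total inventory and the total *external* removal — internal exchanges between the two boxes cancel.
M_total = 4259 + 4744 = 9003.0 t.
ΣF_external_out = 11230 + 8039 = 19269 t/yr.
τ = M_total / ΣF_ext = 9003.0 / 19269 = 0.4672 yr.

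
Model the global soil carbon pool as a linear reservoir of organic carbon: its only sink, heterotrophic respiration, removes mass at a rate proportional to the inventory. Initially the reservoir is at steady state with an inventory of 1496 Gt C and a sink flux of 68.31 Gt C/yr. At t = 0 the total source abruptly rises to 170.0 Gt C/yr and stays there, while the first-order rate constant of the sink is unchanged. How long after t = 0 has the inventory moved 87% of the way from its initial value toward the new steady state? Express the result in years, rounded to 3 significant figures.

τ = M₀/F₀ = 1496/68.31 = 21.90 yr.
The remaining gap fraction is e^(−t/τ); 87% covered ⇒ e^(−t/τ) = 0.130.
t = −τ ln(0.130) = 21.90 × 2.040 = 44.68 yr.

44.7 yr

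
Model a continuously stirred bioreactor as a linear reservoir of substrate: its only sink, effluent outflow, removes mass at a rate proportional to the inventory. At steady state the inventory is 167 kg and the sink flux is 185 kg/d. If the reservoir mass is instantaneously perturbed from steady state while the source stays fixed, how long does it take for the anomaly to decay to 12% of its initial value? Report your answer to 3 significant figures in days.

1.91 d

For a linear reservoir the anomaly decays as exp(−t/τ) with τ = M/F = 167/185 = 0.9027 d.
exp(−t/τ) = 0.12 ⇒ t = −τ ln(0.12) = 0.9027 × 2.120 = 1.914 d.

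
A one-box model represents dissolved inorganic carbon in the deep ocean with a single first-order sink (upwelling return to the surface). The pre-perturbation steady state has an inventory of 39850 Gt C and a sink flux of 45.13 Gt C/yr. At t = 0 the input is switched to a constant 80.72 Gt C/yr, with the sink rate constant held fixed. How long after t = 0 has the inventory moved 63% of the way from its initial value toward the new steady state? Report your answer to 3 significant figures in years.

τ = M₀/F₀ = 39850/45.13 = 883.0 yr.
The remaining gap fraction is e^(−t/τ); 63% covered ⇒ e^(−t/τ) = 0.370.
t = −τ ln(0.370) = 883.0 × 0.9943 = 877.9 yr.

878 yr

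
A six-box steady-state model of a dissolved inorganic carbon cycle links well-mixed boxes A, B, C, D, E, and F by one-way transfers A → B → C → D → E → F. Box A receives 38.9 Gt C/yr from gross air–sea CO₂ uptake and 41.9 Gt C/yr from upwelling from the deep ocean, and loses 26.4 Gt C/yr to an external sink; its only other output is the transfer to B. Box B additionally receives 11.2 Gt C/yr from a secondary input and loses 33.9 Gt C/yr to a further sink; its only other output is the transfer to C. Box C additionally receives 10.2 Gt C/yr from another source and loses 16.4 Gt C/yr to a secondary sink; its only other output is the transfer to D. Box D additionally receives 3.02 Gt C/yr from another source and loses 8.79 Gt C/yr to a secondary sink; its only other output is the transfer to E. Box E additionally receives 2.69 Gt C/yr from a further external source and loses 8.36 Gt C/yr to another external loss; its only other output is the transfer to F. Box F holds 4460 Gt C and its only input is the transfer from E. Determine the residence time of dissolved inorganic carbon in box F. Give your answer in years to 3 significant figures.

Box A: F(A→B) = (38.9 + 41.9) − 26.4 = 54.400 Gt C/yr.
Box B: F(B→C) = (54.400 + 11.2) − 33.9 = 31.700 Gt C/yr.
Box C: F(C→D) = (31.700 + 10.2) − 16.4 = 25.500 Gt C/yr.
Box D: F(D→E) = (25.500 + 3.02) − 8.79 = 19.730 Gt C/yr.
Box E: F(E→F) = (19.730 + 2.69) − 8.36 = 14.060 Gt C/yr.
Box F throughput = its input = 14.060 Gt C/yr; τ = 4460 / 14.060 = 317.2 yr.

317 yr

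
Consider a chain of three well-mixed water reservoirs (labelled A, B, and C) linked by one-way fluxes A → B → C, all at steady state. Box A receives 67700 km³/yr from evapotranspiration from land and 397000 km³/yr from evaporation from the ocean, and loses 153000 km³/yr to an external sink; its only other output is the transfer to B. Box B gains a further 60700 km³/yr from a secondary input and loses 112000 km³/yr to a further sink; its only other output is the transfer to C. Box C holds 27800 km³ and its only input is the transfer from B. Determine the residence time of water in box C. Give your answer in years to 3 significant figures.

0.107 yr

Box A: F(A→B) = (67700 + 397000) − 153000 = 311700 km³/yr.
Box B: F(B→C) = (311700 + 60700) − 112000 = 260400 km³/yr.
Box C throughput = its input = 260400 km³/yr; τ = 27800 / 260400 = 0.1068 yr.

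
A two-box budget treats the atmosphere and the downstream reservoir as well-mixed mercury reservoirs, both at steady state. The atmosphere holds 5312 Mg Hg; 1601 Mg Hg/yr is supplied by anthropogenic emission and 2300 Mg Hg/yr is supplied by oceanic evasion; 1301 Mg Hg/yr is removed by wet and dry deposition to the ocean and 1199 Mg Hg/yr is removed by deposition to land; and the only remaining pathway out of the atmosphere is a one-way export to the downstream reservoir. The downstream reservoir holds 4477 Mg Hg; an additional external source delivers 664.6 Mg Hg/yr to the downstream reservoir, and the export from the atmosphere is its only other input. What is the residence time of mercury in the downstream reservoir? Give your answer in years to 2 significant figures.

2.2 yr

Balance the atmosphere: ΣF_in = 1601 + 2300 = 3901.0 Mg Hg/yr.
Export to the downstream reservoir = ΣF_in − (1301 + 1199) = 1401.0 Mg Hg/yr.
Total input to the downstream reservoir = 1401.0 + 664.6 = 2065.6 Mg Hg/yr; at steady state this equals its total output.
τ = M / F = 4477 / 2065.6 = 2.167 yr.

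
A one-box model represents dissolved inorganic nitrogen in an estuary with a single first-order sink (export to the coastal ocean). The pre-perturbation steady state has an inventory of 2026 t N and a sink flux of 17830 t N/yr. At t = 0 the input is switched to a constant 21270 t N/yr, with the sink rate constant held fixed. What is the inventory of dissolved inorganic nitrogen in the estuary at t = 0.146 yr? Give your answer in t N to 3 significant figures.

Residence time τ = M₀/F₀ = 0.1136 yr. The eventual steady state is M_∞ = M₀·(F₁/F₀) = 2026 × 21270/17830 = 2416.9 t N.
The anomaly ΔM(t) = M(t) − M_∞ decays as ΔM₀·e^(−t/τ) with ΔM₀ = 2026 − 2416.9 = −390.9 t N.
At t = 0.146 yr, e^(−t/τ) = e^(−1.285) = 0.2767, so ΔM = −108.2 t N and M = 2416.9 − 108.2 = 2308.7 t N.

2310 t N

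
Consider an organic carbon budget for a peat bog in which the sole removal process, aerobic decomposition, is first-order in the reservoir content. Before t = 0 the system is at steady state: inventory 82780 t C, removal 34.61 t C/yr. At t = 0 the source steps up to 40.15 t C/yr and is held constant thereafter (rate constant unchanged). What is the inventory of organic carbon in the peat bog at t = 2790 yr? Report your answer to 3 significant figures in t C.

91900 t C

The sink rate constant is k = F₀/M₀ = 34.61/82780 = 0.0004181 yr⁻¹.
Solving dM/dt = F₁ − kM with M(0) = M₀ gives M(t) = F₁/k + (M₀ − F₁/k)·e^(−kt).
F₁/k = 40.15/0.0004181 = 96031 t C; kt = 0.0004181 × 2790 = 1.166, e^(−kt) = 0.3115.
M(2790) = 96031 + (82780 − 96031) × 0.3115 = 96031 − 4127 = 91904 t C.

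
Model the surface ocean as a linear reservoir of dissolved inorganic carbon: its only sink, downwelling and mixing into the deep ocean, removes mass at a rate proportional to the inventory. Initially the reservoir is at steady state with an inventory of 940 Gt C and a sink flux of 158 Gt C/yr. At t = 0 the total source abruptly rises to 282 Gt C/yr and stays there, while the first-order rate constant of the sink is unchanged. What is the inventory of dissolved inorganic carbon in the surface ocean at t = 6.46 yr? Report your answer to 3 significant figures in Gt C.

τ = M₀/F₀ = 940/158 = 5.949 yr; rate constant k = 1/τ.
New steady state M_∞ = F₁/k = F₁·τ = 282 × 5.949 = 1677.7 Gt C.
M(t) = M_∞ + (M₀ − M_∞)·e^(−t/τ); t/τ = 6.46/5.949 = 1.086, so e^(−t/τ) = 0.3376.
M(t) = 1677.7 − 737.7 × 0.3376 = 1428.7 Gt C.

1430 Gt C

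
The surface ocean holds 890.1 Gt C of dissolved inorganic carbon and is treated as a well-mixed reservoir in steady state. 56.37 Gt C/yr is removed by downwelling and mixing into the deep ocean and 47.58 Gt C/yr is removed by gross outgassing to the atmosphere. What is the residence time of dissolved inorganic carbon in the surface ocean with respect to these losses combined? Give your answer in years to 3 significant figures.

8.56 yr

Total removal = 56.37 + 47.58 = 103.95 Gt C/yr.
τ = M / ΣF_out = 890.1 / 103.95 = 8.563 yr.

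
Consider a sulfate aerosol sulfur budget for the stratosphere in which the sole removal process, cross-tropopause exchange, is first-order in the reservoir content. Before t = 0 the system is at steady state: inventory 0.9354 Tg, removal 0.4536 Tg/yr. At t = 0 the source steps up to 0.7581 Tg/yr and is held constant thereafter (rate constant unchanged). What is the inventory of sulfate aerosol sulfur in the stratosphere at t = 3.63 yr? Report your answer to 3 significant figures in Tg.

1.46 Tg

The sink rate constant is k = F₀/M₀ = 0.4536/0.9354 = 0.4849 yr⁻¹.
Solving dM/dt = F₁ − kM with M(0) = M₀ gives M(t) = F₁/k + (M₀ − F₁/k)·e^(−kt).
F₁/k = 0.7581/0.4849 = 1.5633 Tg; kt = 0.4849 × 3.63 = 1.760, e^(−kt) = 0.1720.
M(3.63) = 1.5633 + (0.9354 − 1.5633) × 0.1720 = 1.5633 − 0.1080 = 1.4553 Tg.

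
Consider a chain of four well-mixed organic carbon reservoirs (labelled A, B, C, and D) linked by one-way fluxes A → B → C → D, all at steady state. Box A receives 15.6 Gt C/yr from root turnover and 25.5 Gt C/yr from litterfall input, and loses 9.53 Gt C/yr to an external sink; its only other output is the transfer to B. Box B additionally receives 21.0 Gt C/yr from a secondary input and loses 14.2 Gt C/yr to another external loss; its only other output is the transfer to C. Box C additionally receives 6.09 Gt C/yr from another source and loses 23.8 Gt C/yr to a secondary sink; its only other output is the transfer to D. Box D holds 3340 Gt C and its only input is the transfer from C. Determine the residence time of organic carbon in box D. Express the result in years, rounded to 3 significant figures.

162 yr

Box A: F(A→B) = (15.6 + 25.5) − 9.53 = 31.570 Gt C/yr.
Box B: F(B→C) = (31.570 + 21.0) − 14.2 = 38.370 Gt C/yr.
Box C: F(C→D) = (38.370 + 6.09) − 23.8 = 20.660 Gt C/yr.
Box D throughput = its input = 20.660 Gt C/yr; τ = 3340 / 20.660 = 161.7 yr.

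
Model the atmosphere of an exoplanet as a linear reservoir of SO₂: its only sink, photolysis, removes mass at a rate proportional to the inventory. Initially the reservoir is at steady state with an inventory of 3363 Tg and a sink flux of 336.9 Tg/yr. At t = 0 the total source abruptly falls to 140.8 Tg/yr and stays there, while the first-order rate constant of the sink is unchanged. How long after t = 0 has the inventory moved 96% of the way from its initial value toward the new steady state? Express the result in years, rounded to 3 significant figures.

32.1 yr

τ = M₀/F₀ = 3363/336.9 = 9.982 yr.
The remaining gap fraction is e^(−t/τ); 96% covered ⇒ e^(−t/τ) = 0.0400.
t = −τ ln(0.0400) = 9.982 × 3.219 = 32.13 yr.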